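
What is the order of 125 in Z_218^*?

ord(125) | φ(218) = φ(2)·φ(109) = 1·108 = 108 = 2^2 · 3^3.
Divisors of 108: 1, 2, 3, 4, 6, 9, 12, 18, 27, 36, 54, 108.
Evaluate successive powers at the divisors of 108:
125^1 ≡ 125
125^2 ≡ 147
125^3 ≡ 63
125^4 ≡ 27
125^6 ≡ 45
125^9 ≡ 1
The smallest such exponent is 9, so the order of 125 is 9.

9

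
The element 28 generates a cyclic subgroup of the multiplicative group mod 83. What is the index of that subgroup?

2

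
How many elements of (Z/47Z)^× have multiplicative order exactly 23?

φ(47) = 47 − 1 = 46 = 2 · 23.
(Z/47Z)^× is cyclic (|G| = 46); a cyclic group of order m has exactly φ(d) elements of each order d | m, and none otherwise.
23 | 46, and φ(23) = 23 − 1 = 22.

22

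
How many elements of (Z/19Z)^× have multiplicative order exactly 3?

2

φ(19) = 19 − 1 = 18 = 2 · 3^2.
Since (Z/19Z)^× is cyclic of order 18, the number of elements of order d is φ(d) when d | 18 and 0 otherwise.
3 | 18, and φ(3) = 3 − 1 = 2.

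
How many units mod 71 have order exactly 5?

φ(71) = 71 − 1 = 70 = 2 · 5 · 7.
Since (Z/71Z)^× is cyclic of order 70, the number of elements of order d is φ(d) when d | 70 and 0 otherwise.
5 | 70, and φ(5) = 5 − 1 = 4.

4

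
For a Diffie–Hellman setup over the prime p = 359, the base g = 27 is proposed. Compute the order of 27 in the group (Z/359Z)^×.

179

ord(27) | φ(359) = 359 − 1 = 358 = 2 · 179.
Divisors of 358: 1, 2, 179, 358.
Compute 27^d (mod 359) for the divisors d until we hit 1:
27^1 ≡ 27 (mod 359)
27^2 ≡ 11 (mod 359)
27^179 ≡ 1 (mod 359) ✓
The smallest such exponent is 179, so the order of 27 is 179.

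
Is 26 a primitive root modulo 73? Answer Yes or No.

Yes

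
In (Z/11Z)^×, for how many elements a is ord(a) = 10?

φ(11) = 11 − 1 = 10 = 2 · 5.
Since (Z/11Z)^× is cyclic of order 10, the number of elements of order d is φ(d) when d | 10 and 0 otherwise.
10 = 2 · 5 divides 10, and φ(10) = 4.

4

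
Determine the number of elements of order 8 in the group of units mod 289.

4

φ(289) = φ(17^2) = 17·(17−1) = 272 = 2^4 · 17.
Since (Z/289Z)^× is cyclic of order 272, the number of elements of order d is φ(d) when d | 272 and 0 otherwise.
8 = 2^3 divides 272, and φ(8) = 4.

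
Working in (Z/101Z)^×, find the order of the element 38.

100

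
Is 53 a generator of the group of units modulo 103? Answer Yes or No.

Yes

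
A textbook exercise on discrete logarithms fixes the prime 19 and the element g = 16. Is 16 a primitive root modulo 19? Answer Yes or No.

φ(19) = 19 − 1 = 18 = 2 · 3^2.
It suffices to check that the order of 16 is not a proper divisor of 18: compute 16^(18/q) for q ∈ {2, 3}.
16^9 ≡ 1 (mod 19)  [q = 2: ≡ 1 ✗]
16^6 ≡ 7 (mod 19)  [q = 3: ≢ 1 ✓]
16^9 ≡ 1 shows ord(16) | 9, strictly less than φ(19); not a primitive root.

No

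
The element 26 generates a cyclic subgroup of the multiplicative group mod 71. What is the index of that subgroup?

5

The order of 26 must divide φ(71) = 71 − 1 = 70 = 2 · 5 · 7.
Divisors of 70: 1, 2, 5, 7, 10, 14, 35, 70.
Test each divisor d:
26^1 ≡ 26 (mod 71)
26^2 ≡ 37 (mod 71)
26^5 ≡ 23 (mod 71)
26^7 ≡ 70 (mod 71)
26^10 ≡ 32 (mod 71)
26^14 ≡ 1 (mod 71) ✓
Thus |⟨26⟩| = ord(26) = 14.
The index is φ(71) / ord(26) = 70 / 14 = 5.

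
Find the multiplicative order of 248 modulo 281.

ord(248) | φ(281) = 281 − 1 = 280 = 2^3 · 5 · 7.
Divisors of 280: 1, 2, 4, 5, 7, 8, 10, 14, 20, 28, 35, 40, 56, 70, 140, 280.
Compute 248^d (mod 281) for the divisors d until we hit 1:
248^1 ≡ 248
248^2 ≡ 246
248^4 ≡ 101
248^5 ≡ 39
248^7 ≡ 40
248^8 ≡ 85
248^10 ≡ 116
248^14 ≡ 195
248^20 ≡ 249
248^28 ≡ 90
248^35 ≡ 228
248^40 ≡ 181
248^56 ≡ 232
248^70 ≡ 280
248^140 ≡ 1
Therefore the multiplicative order of 248 modulo 281 is 140.

140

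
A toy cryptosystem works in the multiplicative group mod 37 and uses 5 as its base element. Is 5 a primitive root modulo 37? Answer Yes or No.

Yes

φ(37) = 37 − 1 = 36 = 2^2 · 3^2.
It suffices to check that the order of 5 is not a proper divisor of 36: compute 5^(36/q) for q ∈ {2, 3}.
5^18 ≡ 36 (mod 37)  [q = 2: ≢ 1 ✓]
5^12 ≡ 10 (mod 37)  [q = 3: ≢ 1 ✓]
None equal 1, so ord_37(5) = 36: 5 is a primitive root.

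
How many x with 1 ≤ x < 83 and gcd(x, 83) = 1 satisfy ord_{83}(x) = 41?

φ(83) = 83 − 1 = 82 = 2 · 41.
Since (Z/83Z)^× is cyclic of order 82, the number of elements of order d is φ(d) when d | 82 and 0 otherwise.
41 | 82, and φ(41) = 41 − 1 = 40.

40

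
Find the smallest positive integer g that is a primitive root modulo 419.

φ(419) = 419 − 1 = 418 = 2 · 11 · 19.
Test candidates g = 2, 3, … against the prime factors q ∈ {2, 11, 19} of φ(419): g is a generator iff g^(418/q) ≢ 1 for every such q.
g = 2: 2^209 ≡ 418; 2^38 ≡ 334; 2^22 ≡ 114 — none is 1, so 2 is a primitive root.
So 2 is the smallest generator of (Z/419Z)^×.

2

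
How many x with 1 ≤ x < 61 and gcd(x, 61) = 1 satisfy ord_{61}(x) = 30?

8

φ(61) = 61 − 1 = 60 = 2^2 · 3 · 5.
Since (Z/61Z)^× is cyclic of order 60, the number of elements of order d is φ(d) when d | 60 and 0 otherwise.
30 = 2 · 3 · 5 divides 60, and φ(30) = 8.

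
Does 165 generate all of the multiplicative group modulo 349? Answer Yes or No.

Yes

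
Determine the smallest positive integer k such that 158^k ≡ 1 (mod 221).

48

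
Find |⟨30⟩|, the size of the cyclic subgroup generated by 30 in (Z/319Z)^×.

10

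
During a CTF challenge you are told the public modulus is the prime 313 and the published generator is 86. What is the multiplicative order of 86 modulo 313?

The order of 86 must divide φ(313) = 313 − 1 = 312 = 2^3 · 3 · 13.
Divisors of 312: 1, 2, 3, 4, 6, 8, 12, 13, 24, 26, 39, 52, 78, 104, 156, 312.
Evaluate successive powers at the divisors of 312:
86^1 ≡ 86 (mod 313)
86^2 ≡ 197 (mod 313)
86^3 ≡ 40 (mod 313)
86^4 ≡ 310 (mod 313)
86^6 ≡ 35 (mod 313)
86^8 ≡ 9 (mod 313)
86^12 ≡ 286 (mod 313)
86^13 ≡ 182 (mod 313)
86^24 ≡ 103 (mod 313)
86^26 ≡ 259 (mod 313)
86^39 ≡ 188 (mod 313)
86^52 ≡ 99 (mod 313)
86^78 ≡ 288 (mod 313)
86^104 ≡ 98 (mod 313)
86^156 ≡ 312 (mod 313)
86^312 ≡ 1 (mod 313) ✓
So ord_313(86) = 312.

312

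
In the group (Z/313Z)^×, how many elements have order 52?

24

φ(313) = 313 − 1 = 312 = 2^3 · 3 · 13.
(Z/313Z)^× is cyclic (|G| = 312); a cyclic group of order m has exactly φ(d) elements of each order d | m, and none otherwise.
52 = 2^2 · 13 divides 312, and φ(52) = 24.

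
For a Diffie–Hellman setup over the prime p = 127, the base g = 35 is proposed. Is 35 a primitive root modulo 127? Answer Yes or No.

No

φ(127) = 127 − 1 = 126 = 2 · 3^2 · 7.
Test 35^(126/q) mod 127 for each prime factor q of 126:
35^63 ≡ 1 (mod 127)  [q = 2: ≡ 1 ✗]
35^42 ≡ 107 (mod 127)  [q = 3: ≢ 1 ✓]
35^18 ≡ 32 (mod 127)  [q = 7: ≢ 1 ✓]
The check at q = 2 fails, so 35 generates a proper subgroup.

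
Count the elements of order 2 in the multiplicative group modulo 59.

1

φ(59) = 59 − 1 = 58 = 2 · 29.
Since (Z/59Z)^× is cyclic of order 58, the number of elements of order d is φ(d) when d | 58 and 0 otherwise.
2 | 58, and φ(2) = 2 − 1 = 1.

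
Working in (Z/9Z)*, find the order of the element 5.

6

The order of 5 must divide φ(9) = φ(3^2) = 3·(3−1) = 6 = 2 · 3.
Divisors of 6: 1, 2, 3, 6.
Check 5^d mod 9 for each divisor in increasing order:
5^1 ≡ 5 (mod 9)
5^2 ≡ 7 (mod 9)
5^3 ≡ 8 (mod 9)
5^6 ≡ 1 (mod 9) ✓
Hence ord(5) = 6.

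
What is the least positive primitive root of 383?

5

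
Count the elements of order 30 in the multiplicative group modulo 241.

8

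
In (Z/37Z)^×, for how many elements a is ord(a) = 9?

6

φ(37) = 37 − 1 = 36 = 2^2 · 3^2.
(Z/37Z)^× is cyclic (|G| = 36); a cyclic group of order m has exactly φ(d) elements of each order d | m, and none otherwise.
9 = 3^2 divides 36, and φ(9) = 6.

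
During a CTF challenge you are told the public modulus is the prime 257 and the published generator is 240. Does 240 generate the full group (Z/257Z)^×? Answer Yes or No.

φ(257) = 257 − 1 = 256 = 2^8.
An element g generates (Z/257Z)^× iff g^(256/q) ≢ 1 (mod 257) for each prime q ∈ {2}.
240^128 ≡ 1 (mod 257)  [q = 2: ≡ 1 ✗]
The check at q = 2 fails, so 240 generates a proper subgroup.

No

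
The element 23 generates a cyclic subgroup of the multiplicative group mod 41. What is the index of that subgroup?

The order of 23 must divide φ(41) = 41 − 1 = 40 = 2^3 · 5.
Divisors of 40: 1, 2, 4, 5, 8, 10, 20, 40.
Test each divisor d:
23^1 ≡ 23
23^2 ≡ 37
23^4 ≡ 16
23^5 ≡ 40
23^8 ≡ 10
23^10 ≡ 1
So ord_41(23) = 10, hence |⟨23⟩| = 10.
[(Z/41Z)^× : ⟨23⟩] = 40/10 = 4.

4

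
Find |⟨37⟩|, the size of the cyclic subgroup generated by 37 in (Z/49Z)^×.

By Lagrange's theorem, ord_49(37) divides φ(49) = φ(7^2) = 7·(7−1) = 42 = 2 · 3 · 7.
Divisors of 42: 1, 2, 3, 6, 7, 14, 21, 42.
Check 37^d mod 49 for each divisor in increasing order:
37^1 ≡ 37
37^2 ≡ 46
37^3 ≡ 36
37^6 ≡ 22
37^7 ≡ 30
37^14 ≡ 18
37^21 ≡ 1
The smallest such exponent is 21, so the order of 37 is 21.

21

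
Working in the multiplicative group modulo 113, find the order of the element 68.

112

The order of 68 must divide φ(113) = 113 − 1 = 112 = 2^4 · 7.
Divisors of 112: 1, 2, 4, 7, 8, 14, 16, 28, 56, 112.
Compute 68^d (mod 113) for the divisors d until we hit 1:
68^1 ≡ 68 (mod 113)
68^2 ≡ 104 (mod 113)
68^4 ≡ 81 (mod 113)
68^7 ≡ 35 (mod 113)
68^8 ≡ 7 (mod 113)
68^14 ≡ 95 (mod 113)
68^16 ≡ 49 (mod 113)
68^28 ≡ 98 (mod 113)
68^56 ≡ 112 (mod 113)
68^112 ≡ 1 (mod 113) ✓
The smallest such exponent is 112, so the order of 68 is 112.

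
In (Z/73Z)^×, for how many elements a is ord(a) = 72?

φ(73) = 73 − 1 = 72 = 2^3 · 3^2.
(Z/73Z)^× is cyclic (|G| = 72); a cyclic group of order m has exactly φ(d) elements of each order d | m, and none otherwise.
72 = 2^3 · 3^2 divides 72, and φ(72) = 24.

24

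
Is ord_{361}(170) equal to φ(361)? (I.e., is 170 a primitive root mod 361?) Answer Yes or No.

No

φ(361) = φ(19^2) = 19·(19−1) = 342 = 2 · 3^2 · 19.
Test 170^(342/q) mod 361 for each prime factor q of 342:
170^171 ≡ 360 (mod 361)  [q = 2: ≢ 1 ✓]
170^114 ≡ 1 (mod 361)  [q = 3: ≡ 1 ✗]
170^18 ≡ 172 (mod 361)  [q = 19: ≢ 1 ✓]
170^114 ≡ 1 shows ord(170) | 114, strictly less than φ(361); not a primitive root.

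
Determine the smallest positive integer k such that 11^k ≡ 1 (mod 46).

22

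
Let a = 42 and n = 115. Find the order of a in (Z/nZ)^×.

44

By Lagrange's theorem, ord_115(42) divides φ(115) = φ(5·23) = (5−1)·(23−1) = 4·22 = 88 = 2^3 · 11.
Divisors of 88: 1, 2, 4, 8, 11, 22, 44, 88.
Compute 42^d (mod 115) for the divisors d until we hit 1:
42^1 ≡ 42 (mod 115)
42^2 ≡ 39 (mod 115)
42^4 ≡ 26 (mod 115)
42^8 ≡ 101 (mod 115)
42^11 ≡ 68 (mod 115)
42^22 ≡ 24 (mod 115)
42^44 ≡ 1 (mod 115) ✓
So ord_115(42) = 44.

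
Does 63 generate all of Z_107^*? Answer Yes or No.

Yes

φ(107) = 107 − 1 = 106 = 2 · 53.
An element g generates (Z/107Z)^× iff g^(106/q) ≢ 1 (mod 107) for each prime q ∈ {2, 53}.
63^53 ≡ 106 (mod 107)  [q = 2: ≢ 1 ✓]
63^2 ≡ 10 (mod 107)  [q = 53: ≢ 1 ✓]
All checks pass, so 63 has order 106 and is a primitive root modulo 107.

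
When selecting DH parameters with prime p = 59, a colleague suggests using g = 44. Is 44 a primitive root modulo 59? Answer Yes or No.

φ(59) = 59 − 1 = 58 = 2 · 29.
An element g generates (Z/59Z)^× iff g^(58/q) ≢ 1 (mod 59) for each prime q ∈ {2, 29}.
44^29 ≡ 58 (mod 59)  [q = 2: ≢ 1 ✓]
44^2 ≡ 48 (mod 59)  [q = 29: ≢ 1 ✓]
Every test exponent gives a nontrivial residue, hence 44 generates the full group.

Yes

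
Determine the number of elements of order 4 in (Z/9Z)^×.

0

φ(9) = φ(3^2) = 3·(3−1) = 6 = 2 · 3.
Since (Z/9Z)^× is cyclic of order 6, the number of elements of order d is φ(d) when d | 6 and 0 otherwise.
4 does not divide 6, so no element of (Z/9Z)^× has order 4.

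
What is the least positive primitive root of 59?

φ(59) = 59 − 1 = 58 = 2 · 29.
g is a primitive root iff g^(58/q) ≢ 1 (mod 59) for each prime q ∈ {2, 29}.
g = 2: 2^29 ≡ 58; 2^2 ≡ 4 — none is 1, so 2 is a primitive root.
So 2 is the smallest generator of (Z/59Z)^×.

2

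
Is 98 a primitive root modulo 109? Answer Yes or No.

φ(109) = 109 − 1 = 108 = 2^2 · 3^3.
98 is a primitive root mod 109 iff 98^(φ(109)/q) ≢ 1 for every prime q | φ(109), i.e. q ∈ {2, 3}.
98^54 ≡ 108 (mod 109)  [q = 2: ≢ 1 ✓]
98^36 ≡ 45 (mod 109)  [q = 3: ≢ 1 ✓]
None equal 1, so ord_109(98) = 108: 98 is a primitive root.

Yes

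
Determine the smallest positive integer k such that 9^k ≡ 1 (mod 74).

9

ord(9) | φ(74) = φ(2)·φ(37) = 1·36 = 36 = 2^2 · 3^2.
Divisors of 36: 1, 2, 3, 4, 6, 9, 12, 18, 36.
Compute 9^d (mod 74) for the divisors d until we hit 1:
9^1 ≡ 9 (mod 74)
9^2 ≡ 7 (mod 74)
9^3 ≡ 63 (mod 74)
9^4 ≡ 49 (mod 74)
9^6 ≡ 47 (mod 74)
9^9 ≡ 1 (mod 74) ✓
Hence ord(9) = 9.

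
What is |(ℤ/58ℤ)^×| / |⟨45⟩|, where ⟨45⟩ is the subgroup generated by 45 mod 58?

4

ord(45) | φ(58) = φ(2)·φ(29) = 1·28 = 28 = 2^2 · 7.
Divisors of 28: 1, 2, 4, 7, 14, 28.
Test each divisor d:
45^1 ≡ 45
45^2 ≡ 53
45^4 ≡ 25
45^7 ≡ 1
So ord_58(45) = 7, hence |⟨45⟩| = 7.
[(Z/58Z)^× : ⟨45⟩] = 28/7 = 4.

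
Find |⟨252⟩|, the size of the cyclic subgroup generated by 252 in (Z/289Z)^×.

The order of 252 must divide φ(289) = φ(17^2) = 17·(17−1) = 272 = 2^4 · 17.
Divisors of 272: 1, 2, 4, 8, 16, 17, 34, 68, 136, 272.
Compute 252^d (mod 289) for the divisors d until we hit 1:
252^1 ≡ 252
252^2 ≡ 213
252^4 ≡ 285
252^8 ≡ 16
252^16 ≡ 256
252^17 ≡ 65
252^34 ≡ 179
252^68 ≡ 251
252^136 ≡ 288
252^272 ≡ 1
So ord_289(252) = 272.

272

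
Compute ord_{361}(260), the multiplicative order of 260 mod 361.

342

Since 260 ∈ (Z/361Z)^×, its order divides φ(361) = φ(19^2) = 19·(19−1) = 342 = 2 · 3^2 · 19.
Divisors of 342: 1, 2, 3, 6, 9, 18, 19, 38, 57, 114, 171, 342.
Test each divisor d:
260^1 ≡ 260
260^2 ≡ 93
260^3 ≡ 354
260^6 ≡ 49
260^9 ≡ 18
260^18 ≡ 324
260^19 ≡ 127
260^38 ≡ 245
260^57 ≡ 69
260^114 ≡ 68
260^171 ≡ 360
260^342 ≡ 1
The smallest such exponent is 342, so the order of 260 is 342.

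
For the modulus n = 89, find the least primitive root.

3

φ(89) = 89 − 1 = 88 = 2^3 · 11.
g is a primitive root iff g^(88/q) ≢ 1 (mod 89) for each prime q ∈ {2, 11}.
g = 2: 2^44 ≡ 1 — hits 1, so not a primitive root.
g = 3: 3^44 ≡ 88; 3^8 ≡ 64 — none is 1, so 3 is a primitive root.
So 3 is the smallest generator of (Z/89Z)^×.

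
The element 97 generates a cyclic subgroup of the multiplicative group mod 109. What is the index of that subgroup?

4

By Lagrange's theorem, ord_109(97) divides φ(109) = 109 − 1 = 108 = 2^2 · 3^3.
Divisors of 108: 1, 2, 3, 4, 6, 9, 12, 18, 27, 36, 54, 108.
Compute 97^d (mod 109) for the divisors d until we hit 1:
97^1 ≡ 97
97^2 ≡ 35
97^3 ≡ 16
97^4 ≡ 26
97^6 ≡ 38
97^9 ≡ 63
97^12 ≡ 27
97^18 ≡ 45
97^27 ≡ 1
Thus |⟨97⟩| = ord(97) = 27.
[(Z/109Z)^× : ⟨97⟩] = 108/27 = 4.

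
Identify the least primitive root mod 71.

φ(71) = 71 − 1 = 70 = 2 · 5 · 7.
Test candidates g = 2, 3, … against the prime factors q ∈ {2, 5, 7} of φ(71): g is a generator iff g^(70/q) ≢ 1 for every such q.
g = 2: 2^35 ≡ 1 — hits 1, so not a primitive root.
g = 3: 3^35 ≡ 1 — hits 1, so not a primitive root.
g = 4: 4^35 ≡ 1 — hits 1, so not a primitive root.
g = 5: 5^35 ≡ 1 — hits 1, so not a primitive root.
g = 6: 6^35 ≡ 1 — hits 1, so not a primitive root.
g = 7: 7^35 ≡ 70; 7^14 ≡ 54; 7^10 ≡ 45 — none is 1, so 7 is a primitive root.
Hence the least primitive root of 71 is 7.

7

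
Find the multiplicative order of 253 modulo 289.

ord(253) | φ(289) = φ(17^2) = 17·(17−1) = 272 = 2^4 · 17.
Divisors of 272: 1, 2, 4, 8, 16, 17, 34, 68, 136, 272.
Compute 253^d (mod 289) for the divisors d until we hit 1:
253^1 ≡ 253 (mod 289)
253^2 ≡ 140 (mod 289)
253^4 ≡ 237 (mod 289)
253^8 ≡ 103 (mod 289)
253^16 ≡ 205 (mod 289)
253^17 ≡ 134 (mod 289)
253^34 ≡ 38 (mod 289)
253^68 ≡ 288 (mod 289)
253^136 ≡ 1 (mod 289) ✓
So ord_289(253) = 136.

136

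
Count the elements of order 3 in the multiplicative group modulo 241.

φ(241) = 241 − 1 = 240 = 2^4 · 3 · 5.
(Z/241Z)^× is cyclic (|G| = 240); a cyclic group of order m has exactly φ(d) elements of each order d | m, and none otherwise.
3 | 240, and φ(3) = 3 − 1 = 2.

2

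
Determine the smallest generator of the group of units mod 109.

6

φ(109) = 109 − 1 = 108 = 2^2 · 3^3.
g is a primitive root iff g^(108/q) ≢ 1 (mod 109) for each prime q ∈ {2, 3}.
g = 2: 2^54 ≡ 108; 2^36 ≡ 1 — hits 1, so not a primitive root.
g = 3: 3^54 ≡ 1 — hits 1, so not a primitive root.
g = 4: 4^54 ≡ 1 — hits 1, so not a primitive root.
g = 5: 5^54 ≡ 1 — hits 1, so not a primitive root.
g = 6: 6^54 ≡ 108; 6^36 ≡ 63 — none is 1, so 6 is a primitive root.
The smallest primitive root modulo 109 is 6.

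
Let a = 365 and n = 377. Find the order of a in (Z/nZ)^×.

Since 365 ∈ (Z/377Z)^×, its order divides φ(377) = φ(13·29) = (13−1)·(29−1) = 12·28 = 336 = 2^4 · 3 · 7.
Divisors of 336: 1, 2, 3, 4, 6, 7, 8, 12, 14, 16, 21, 24, 28, 42, 48, 56, 84, 112, 168, 336.
Check 365^d mod 377 for each divisor in increasing order:
365^1 ≡ 365 (mod 377)
365^2 ≡ 144 (mod 377)
365^3 ≡ 157 (mod 377)
365^4 ≡ 1 (mod 377) ✓
The smallest such exponent is 4, so the order of 365 is 4.

4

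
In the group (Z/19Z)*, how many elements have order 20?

φ(19) = 19 − 1 = 18 = 2 · 3^2.
Since (Z/19Z)^× is cyclic of order 18, the number of elements of order d is φ(d) when d | 18 and 0 otherwise.
Here 18 is not a multiple of 20, so there are no elements of order 20.

0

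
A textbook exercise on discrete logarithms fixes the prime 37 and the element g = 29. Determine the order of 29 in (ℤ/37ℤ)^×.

12

Since 29 ∈ (Z/37Z)^×, its order divides φ(37) = 37 − 1 = 36 = 2^2 · 3^2.
Divisors of 36: 1, 2, 3, 4, 6, 9, 12, 18, 36.
Evaluate successive powers at the divisors of 36:
29^1 ≡ 29 (mod 37)
29^2 ≡ 27 (mod 37)
29^3 ≡ 6 (mod 37)
29^4 ≡ 26 (mod 37)
29^6 ≡ 36 (mod 37)
29^9 ≡ 31 (mod 37)
29^12 ≡ 1 (mod 37) ✓
Hence ord(29) = 12.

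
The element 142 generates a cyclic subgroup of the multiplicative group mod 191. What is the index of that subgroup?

The order of 142 must divide φ(191) = 191 − 1 = 190 = 2 · 5 · 19.
Divisors of 190: 1, 2, 5, 10, 19, 38, 95, 190.
Evaluate successive powers at the divisors of 190:
142^1 ≡ 142 (mod 191)
142^2 ≡ 109 (mod 191)
142^5 ≡ 190 (mod 191)
142^10 ≡ 1 (mod 191) ✓
Thus |⟨142⟩| = ord(142) = 10.
Index = |(Z/191Z)^×| / |⟨142⟩| = 190 / 10 = 19.

19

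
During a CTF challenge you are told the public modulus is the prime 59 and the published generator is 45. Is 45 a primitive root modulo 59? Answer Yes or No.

φ(59) = 59 − 1 = 58 = 2 · 29.
Test 45^(58/q) mod 59 for each prime factor q of 58:
45^29 ≡ 1 (mod 59)  [q = 2: ≡ 1 ✗]
45^2 ≡ 19 (mod 59)  [q = 29: ≢ 1 ✓]
The check at q = 2 fails, so 45 generates a proper subgroup.

No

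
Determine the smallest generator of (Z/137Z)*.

3

φ(137) = 137 − 1 = 136 = 2^3 · 17.
Test candidates g = 2, 3, … against the prime factors q ∈ {2, 17} of φ(137): g is a generator iff g^(136/q) ≢ 1 for every such q.
g = 2: 2^68 ≡ 1 — hits 1, so not a primitive root.
g = 3: 3^68 ≡ 136; 3^8 ≡ 122 — none is 1, so 3 is a primitive root.
The smallest primitive root modulo 137 is 3.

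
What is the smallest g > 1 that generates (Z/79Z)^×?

φ(79) = 79 − 1 = 78 = 2 · 3 · 13.
Test candidates g = 2, 3, … against the prime factors q ∈ {2, 3, 13} of φ(79): g is a generator iff g^(78/q) ≢ 1 for every such q.
g = 2: 2^39 ≡ 1 — hits 1, so not a primitive root.
g = 3: 3^39 ≡ 78; 3^26 ≡ 23; 3^6 ≡ 18 — none is 1, so 3 is a primitive root.
So 3 is the smallest generator of (Z/79Z)^×.

3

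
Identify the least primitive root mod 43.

3

φ(43) = 43 − 1 = 42 = 2 · 3 · 7.
g is a primitive root iff g^(42/q) ≢ 1 (mod 43) for each prime q ∈ {2, 3, 7}.
g = 2: 2^21 ≡ 42; 2^14 ≡ 1 — hits 1, so not a primitive root.
g = 3: 3^21 ≡ 42; 3^14 ≡ 36; 3^6 ≡ 41 — none is 1, so 3 is a primitive root.
So 3 is the smallest generator of (Z/43Z)^×.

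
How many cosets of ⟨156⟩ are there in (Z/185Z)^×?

The order of 156 must divide φ(185) = φ(5·37) = (5−1)·(37−1) = 4·36 = 144 = 2^4 · 3^2.
Divisors of 144: 1, 2, 3, 4, 6, 8, 9, 12, 16, 18, 24, 36, 48, 72, 144.
Check 156^d mod 185 for each divisor in increasing order:
156^1 ≡ 156
156^2 ≡ 101
156^3 ≡ 31
156^4 ≡ 26
156^6 ≡ 36
156^8 ≡ 121
156^9 ≡ 6
156^12 ≡ 1
Thus |⟨156⟩| = ord(156) = 12.
Index = |(Z/185Z)^×| / |⟨156⟩| = 144 / 12 = 12.

12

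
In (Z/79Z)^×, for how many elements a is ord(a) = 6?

2

φ(79) = 79 − 1 = 78 = 2 · 3 · 13.
(Z/79Z)^× is cyclic (|G| = 78); a cyclic group of order m has exactly φ(d) elements of each order d | m, and none otherwise.
6 = 2 · 3 divides 78, and φ(6) = 2.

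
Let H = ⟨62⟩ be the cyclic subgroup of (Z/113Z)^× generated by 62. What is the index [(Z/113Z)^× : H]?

Since 62 ∈ (Z/113Z)^×, its order divides φ(113) = 113 − 1 = 112 = 2^4 · 7.
Divisors of 112: 1, 2, 4, 7, 8, 14, 16, 28, 56, 112.
Check 62^d mod 113 for each divisor in increasing order:
62^1 ≡ 62 (mod 113)
62^2 ≡ 2 (mod 113)
62^4 ≡ 4 (mod 113)
62^7 ≡ 44 (mod 113)
62^8 ≡ 16 (mod 113)
62^14 ≡ 15 (mod 113)
62^16 ≡ 30 (mod 113)
62^28 ≡ 112 (mod 113)
62^56 ≡ 1 (mod 113) ✓
So ord_113(62) = 56, hence |⟨62⟩| = 56.
[(Z/113Z)^× : ⟨62⟩] = 112/56 = 2.

2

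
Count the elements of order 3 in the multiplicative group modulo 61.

2

φ(61) = 61 − 1 = 60 = 2^2 · 3 · 5.
In a cyclic group of order 60, there are φ(d) elements of order d for each divisor d of 60, and zero for non-divisors.
3 | 60, and φ(3) = 3 − 1 = 2.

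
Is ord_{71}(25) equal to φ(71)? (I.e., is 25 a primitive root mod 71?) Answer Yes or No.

No

φ(71) = 71 − 1 = 70 = 2 · 5 · 7.
It suffices to check that the order of 25 is not a proper divisor of 70: compute 25^(70/q) for q ∈ {2, 5, 7}.
25^35 ≡ 1 (mod 71)  [q = 2: ≡ 1 ✗]
25^14 ≡ 54 (mod 71)  [q = 5: ≢ 1 ✓]
25^10 ≡ 1 (mod 71)  [q = 7: ≡ 1 ✗]
Since 25^35 ≡ 1, the order of 25 divides 35 < 70, so 25 is not a primitive root.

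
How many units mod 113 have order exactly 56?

φ(113) = 113 − 1 = 112 = 2^4 · 7.
(Z/113Z)^× is cyclic (|G| = 112); a cyclic group of order m has exactly φ(d) elements of each order d | m, and none otherwise.
56 = 2^3 · 7 divides 112, and φ(56) = 24.

24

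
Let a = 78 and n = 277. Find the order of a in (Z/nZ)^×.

ord(78) | φ(277) = 277 − 1 = 276 = 2^2 · 3 · 23.
Divisors of 276: 1, 2, 3, 4, 6, 12, 23, 46, 69, 92, 138, 276.
Test each divisor d:
78^1 ≡ 78 (mod 277)
78^2 ≡ 267 (mod 277)
78^3 ≡ 51 (mod 277)
78^4 ≡ 100 (mod 277)
78^6 ≡ 108 (mod 277)
78^12 ≡ 30 (mod 277)
78^23 ≡ 182 (mod 277)
78^46 ≡ 161 (mod 277)
78^69 ≡ 217 (mod 277)
78^92 ≡ 160 (mod 277)
78^138 ≡ 276 (mod 277)
78^276 ≡ 1 (mod 277) ✓
So ord_277(78) = 276.

276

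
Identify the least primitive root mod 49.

3

φ(49) = φ(7^2) = 7·(7−1) = 42 = 2 · 3 · 7.
g is a primitive root iff g^(42/q) ≢ 1 (mod 49) for each prime q ∈ {2, 3, 7}.
g = 2: 2^21 ≡ 1 — hits 1, so not a primitive root.
g = 3: 3^21 ≡ 48; 3^14 ≡ 30; 3^6 ≡ 43 — none is 1, so 3 is a primitive root.
The smallest primitive root modulo 49 is 3.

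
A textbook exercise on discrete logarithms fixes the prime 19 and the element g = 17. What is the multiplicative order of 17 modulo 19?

The order of 17 must divide φ(19) = 19 − 1 = 18 = 2 · 3^2.
Divisors of 18: 1, 2, 3, 6, 9, 18.
Test each divisor d:
17^1 ≡ 17
17^2 ≡ 4
17^3 ≡ 11
17^6 ≡ 7
17^9 ≡ 1
The smallest such exponent is 9, so the order of 17 is 9.

9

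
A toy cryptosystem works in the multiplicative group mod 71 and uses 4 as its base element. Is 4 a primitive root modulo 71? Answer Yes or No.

No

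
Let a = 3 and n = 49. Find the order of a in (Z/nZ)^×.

The order of 3 must divide φ(49) = φ(7^2) = 7·(7−1) = 42 = 2 · 3 · 7.
Divisors of 42: 1, 2, 3, 6, 7, 14, 21, 42.
Test each divisor d:
3^1 ≡ 3 (mod 49)
3^2 ≡ 9 (mod 49)
3^3 ≡ 27 (mod 49)
3^6 ≡ 43 (mod 49)
3^7 ≡ 31 (mod 49)
3^14 ≡ 30 (mod 49)
3^21 ≡ 48 (mod 49)
3^42 ≡ 1 (mod 49) ✓
Hence ord(3) = 42.

42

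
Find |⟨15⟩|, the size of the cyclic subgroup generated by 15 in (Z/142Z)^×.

The order of 15 must divide φ(142) = φ(2)·φ(71) = 1·70 = 70 = 2 · 5 · 7.
Divisors of 70: 1, 2, 5, 7, 10, 14, 35, 70.
Compute 15^d (mod 142) for the divisors d until we hit 1:
15^1 ≡ 15 (mod 142)
15^2 ≡ 83 (mod 142)
15^5 ≡ 101 (mod 142)
15^7 ≡ 5 (mod 142)
15^10 ≡ 119 (mod 142)
15^14 ≡ 25 (mod 142)
15^35 ≡ 1 (mod 142) ✓
So ord_142(15) = 35.

35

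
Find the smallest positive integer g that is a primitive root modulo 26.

7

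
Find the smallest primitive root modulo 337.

10

φ(337) = 337 − 1 = 336 = 2^4 · 3 · 7.
Test candidates g = 2, 3, … against the prime factors q ∈ {2, 3, 7} of φ(337): g is a generator iff g^(336/q) ≢ 1 for every such q.
g = 2: 2^168 ≡ 1 — hits 1, so not a primitive root.
g = 3: 3^168 ≡ 1 — hits 1, so not a primitive root.
g = 4: 4^168 ≡ 1 — hits 1, so not a primitive root.
g = 5: 5^168 ≡ 336; 5^112 ≡ 1 — hits 1, so not a primitive root.
g = 6: 6^168 ≡ 1 — hits 1, so not a primitive root.
g = 7: 7^168 ≡ 1 — hits 1, so not a primitive root.
g = 8: 8^168 ≡ 1 — hits 1, so not a primitive root.
g = 9: 9^168 ≡ 1 — hits 1, so not a primitive root.
g = 10: 10^168 ≡ 336; 10^112 ≡ 128; 10^48 ≡ 175 — none is 1, so 10 is a primitive root.
Hence the least primitive root of 337 is 10.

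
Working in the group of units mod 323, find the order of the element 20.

16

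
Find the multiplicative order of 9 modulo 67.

The order of 9 must divide φ(67) = 67 − 1 = 66 = 2 · 3 · 11.
Divisors of 66: 1, 2, 3, 6, 11, 22, 33, 66.
Test each divisor d:
9^1 ≡ 9 (mod 67)
9^2 ≡ 14 (mod 67)
9^3 ≡ 59 (mod 67)
9^6 ≡ 64 (mod 67)
9^11 ≡ 1 (mod 67) ✓
So ord_67(9) = 11.

11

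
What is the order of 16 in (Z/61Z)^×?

15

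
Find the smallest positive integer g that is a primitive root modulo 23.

φ(23) = 23 − 1 = 22 = 2 · 11.
Test candidates g = 2, 3, … against the prime factors q ∈ {2, 11} of φ(23): g is a generator iff g^(22/q) ≢ 1 for every such q.
g = 2: 2^11 ≡ 1 — hits 1, so not a primitive root.
g = 3: 3^11 ≡ 1 — hits 1, so not a primitive root.
g = 4: 4^11 ≡ 1 — hits 1, so not a primitive root.
g = 5: 5^11 ≡ 22; 5^2 ≡ 2 — none is 1, so 5 is a primitive root.
So 5 is the smallest generator of (Z/23Z)^×.

5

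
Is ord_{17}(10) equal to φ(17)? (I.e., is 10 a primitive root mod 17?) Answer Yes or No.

Yes

φ(17) = 17 − 1 = 16 = 2^4.
10 is a primitive root mod 17 iff 10^(φ(17)/q) ≢ 1 for every prime q | φ(17), i.e. q ∈ {2}.
10^8 ≡ 16 (mod 17)  [q = 2: ≢ 1 ✓]
All checks pass, so 10 has order 16 and is a primitive root modulo 17.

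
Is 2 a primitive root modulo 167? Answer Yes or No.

No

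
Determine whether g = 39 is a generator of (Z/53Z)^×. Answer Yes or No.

φ(53) = 53 − 1 = 52 = 2^2 · 13.
It suffices to check that the order of 39 is not a proper divisor of 52: compute 39^(52/q) for q ∈ {2, 13}.
39^26 ≡ 52 (mod 53)  [q = 2: ≢ 1 ✓]
39^4 ≡ 44 (mod 53)  [q = 13: ≢ 1 ✓]
All checks pass, so 39 has order 52 and is a primitive root modulo 53.

Yes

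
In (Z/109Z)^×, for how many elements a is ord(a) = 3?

2

φ(109) = 109 − 1 = 108 = 2^2 · 3^3.
In a cyclic group of order 108, there are φ(d) elements of order d for each divisor d of 108, and zero for non-divisors.
3 | 108, and φ(3) = 3 − 1 = 2.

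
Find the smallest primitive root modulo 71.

φ(71) = 71 − 1 = 70 = 2 · 5 · 7.
g is a primitive root iff g^(70/q) ≢ 1 (mod 71) for each prime q ∈ {2, 5, 7}.
g = 2: 2^35 ≡ 1 — hits 1, so not a primitive root.
g = 3: 3^35 ≡ 1 — hits 1, so not a primitive root.
g = 4: 4^35 ≡ 1 — hits 1, so not a primitive root.
g = 5: 5^35 ≡ 1 — hits 1, so not a primitive root.
g = 6: 6^35 ≡ 1 — hits 1, so not a primitive root.
g = 7: 7^35 ≡ 70; 7^14 ≡ 54; 7^10 ≡ 45 — none is 1, so 7 is a primitive root.
Hence the least primitive root of 71 is 7.

7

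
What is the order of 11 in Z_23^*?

The order of 11 must divide φ(23) = 23 − 1 = 22 = 2 · 11.
Divisors of 22: 1, 2, 11, 22.
Test each divisor d:
11^1 ≡ 11 (mod 23)
11^2 ≡ 6 (mod 23)
11^11 ≡ 22 (mod 23)
11^22 ≡ 1 (mod 23) ✓
So ord_23(11) = 22.

22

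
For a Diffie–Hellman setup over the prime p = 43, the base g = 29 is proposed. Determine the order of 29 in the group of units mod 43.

The order of 29 must divide φ(43) = 43 − 1 = 42 = 2 · 3 · 7.
Divisors of 42: 1, 2, 3, 6, 7, 14, 21, 42.
Check 29^d mod 43 for each divisor in increasing order:
29^1 ≡ 29
29^2 ≡ 24
29^3 ≡ 8
29^6 ≡ 21
29^7 ≡ 7
29^14 ≡ 6
29^21 ≡ 42
29^42 ≡ 1
Hence ord(29) = 42.

42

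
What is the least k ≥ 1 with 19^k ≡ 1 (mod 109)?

Since 19 ∈ (Z/109Z)^×, its order divides φ(109) = 109 − 1 = 108 = 2^2 · 3^3.
Divisors of 108: 1, 2, 3, 4, 6, 9, 12, 18, 27, 36, 54, 108.
Compute 19^d (mod 109) for the divisors d until we hit 1:
19^1 ≡ 19 (mod 109)
19^2 ≡ 34 (mod 109)
19^3 ≡ 101 (mod 109)
19^4 ≡ 66 (mod 109)
19^6 ≡ 64 (mod 109)
19^9 ≡ 33 (mod 109)
19^12 ≡ 63 (mod 109)
19^18 ≡ 108 (mod 109)
19^27 ≡ 76 (mod 109)
19^36 ≡ 1 (mod 109) ✓
The smallest such exponent is 36, so the order of 19 is 36.

36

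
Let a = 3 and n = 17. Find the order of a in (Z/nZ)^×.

16

By Lagrange's theorem, ord_17(3) divides φ(17) = 17 − 1 = 16 = 2^4.
Divisors of 16: 1, 2, 4, 8, 16.
Check 3^d mod 17 for each divisor in increasing order:
3^1 ≡ 3 (mod 17)
3^2 ≡ 9 (mod 17)
3^4 ≡ 13 (mod 17)
3^8 ≡ 16 (mod 17)
3^16 ≡ 1 (mod 17) ✓
The smallest such exponent is 16, so the order of 3 is 16.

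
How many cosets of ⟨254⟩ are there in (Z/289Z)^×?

8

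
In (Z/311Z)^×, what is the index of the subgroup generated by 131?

1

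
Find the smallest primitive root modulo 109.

6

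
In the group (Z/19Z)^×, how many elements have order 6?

2

φ(19) = 19 − 1 = 18 = 2 · 3^2.
(Z/19Z)^× is cyclic (|G| = 18); a cyclic group of order m has exactly φ(d) elements of each order d | m, and none otherwise.
6 = 2 · 3 divides 18, and φ(6) = 2.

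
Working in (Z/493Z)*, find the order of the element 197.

ord(197) | φ(493) = φ(17·29) = (17−1)·(29−1) = 16·28 = 448 = 2^6 · 7.
Divisors of 448: 1, 2, 4, 7, 8, 14, 16, 28, 32, 56, 64, 112, 224, 448.
Check 197^d mod 493 for each divisor in increasing order:
197^1 ≡ 197
197^2 ≡ 355
197^4 ≡ 310
197^7 ≡ 175
197^8 ≡ 458
197^14 ≡ 59
197^16 ≡ 239
197^28 ≡ 30
197^32 ≡ 426
197^56 ≡ 407
197^64 ≡ 52
197^112 ≡ 1
Hence ord(197) = 112.

112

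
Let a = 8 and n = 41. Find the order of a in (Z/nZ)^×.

The order of 8 must divide φ(41) = 41 − 1 = 40 = 2^3 · 5.
Divisors of 40: 1, 2, 4, 5, 8, 10, 20, 40.
Evaluate successive powers at the divisors of 40:
8^1 ≡ 8 (mod 41)
8^2 ≡ 23 (mod 41)
8^4 ≡ 37 (mod 41)
8^5 ≡ 9 (mod 41)
8^8 ≡ 16 (mod 41)
8^10 ≡ 40 (mod 41)
8^20 ≡ 1 (mod 41) ✓
Hence ord(8) = 20.

20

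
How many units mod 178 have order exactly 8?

4

φ(178) = φ(2)·φ(89) = 1·88 = 88 = 2^3 · 11.
(Z/178Z)^× is cyclic (|G| = 88); a cyclic group of order m has exactly φ(d) elements of each order d | m, and none otherwise.
8 = 2^3 divides 88, and φ(8) = 4.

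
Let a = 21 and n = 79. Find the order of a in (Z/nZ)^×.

The order of 21 must divide φ(79) = 79 − 1 = 78 = 2 · 3 · 13.
Divisors of 78: 1, 2, 3, 6, 13, 26, 39, 78.
Check 21^d mod 79 for each divisor in increasing order:
21^1 ≡ 21 (mod 79)
21^2 ≡ 46 (mod 79)
21^3 ≡ 18 (mod 79)
21^6 ≡ 8 (mod 79)
21^13 ≡ 1 (mod 79) ✓
Therefore the multiplicative order of 21 modulo 79 is 13.

13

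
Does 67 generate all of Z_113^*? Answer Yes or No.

Yes

φ(113) = 113 − 1 = 112 = 2^4 · 7.
An element g generates (Z/113Z)^× iff g^(112/q) ≢ 1 (mod 113) for each prime q ∈ {2, 7}.
67^56 ≡ 112 (mod 113)  [q = 2: ≢ 1 ✓]
67^16 ≡ 106 (mod 113)  [q = 7: ≢ 1 ✓]
All checks pass, so 67 has order 112 and is a primitive root modulo 113.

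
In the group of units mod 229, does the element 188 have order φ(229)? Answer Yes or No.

φ(229) = 229 − 1 = 228 = 2^2 · 3 · 19.
An element g generates (Z/229Z)^× iff g^(228/q) ≢ 1 (mod 229) for each prime q ∈ {2, 3, 19}.
188^114 ≡ 228 (mod 229)  [q = 2: ≢ 1 ✓]
188^76 ≡ 94 (mod 229)  [q = 3: ≢ 1 ✓]
188^12 ≡ 203 (mod 229)  [q = 19: ≢ 1 ✓]
Every test exponent gives a nontrivial residue, hence 188 generates the full group.

Yes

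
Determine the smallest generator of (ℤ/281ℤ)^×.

3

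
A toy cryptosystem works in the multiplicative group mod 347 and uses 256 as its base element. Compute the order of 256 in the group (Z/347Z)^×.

173

By Lagrange's theorem, ord_347(256) divides φ(347) = 347 − 1 = 346 = 2 · 173.
Divisors of 346: 1, 2, 173, 346.
Evaluate successive powers at the divisors of 346:
256^1 ≡ 256 (mod 347)
256^2 ≡ 300 (mod 347)
256^173 ≡ 1 (mod 347) ✓
Hence ord(256) = 173.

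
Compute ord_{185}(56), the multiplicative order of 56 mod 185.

36

ord(56) | φ(185) = φ(5·37) = (5−1)·(37−1) = 4·36 = 144 = 2^4 · 3^2.
Divisors of 144: 1, 2, 3, 4, 6, 8, 9, 12, 16, 18, 24, 36, 48, 72, 144.
Evaluate successive powers at the divisors of 144:
56^1 ≡ 56 (mod 185)
56^2 ≡ 176 (mod 185)
56^3 ≡ 51 (mod 185)
56^4 ≡ 81 (mod 185)
56^6 ≡ 11 (mod 185)
56^8 ≡ 86 (mod 185)
56^9 ≡ 6 (mod 185)
56^12 ≡ 121 (mod 185)
56^16 ≡ 181 (mod 185)
56^18 ≡ 36 (mod 185)
56^24 ≡ 26 (mod 185)
56^36 ≡ 1 (mod 185) ✓
So ord_185(56) = 36.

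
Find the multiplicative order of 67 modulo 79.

By Lagrange's theorem, ord_79(67) divides φ(79) = 79 − 1 = 78 = 2 · 3 · 13.
Divisors of 78: 1, 2, 3, 6, 13, 26, 39, 78.
Check 67^d mod 79 for each divisor in increasing order:
67^1 ≡ 67 (mod 79)
67^2 ≡ 65 (mod 79)
67^3 ≡ 10 (mod 79)
67^6 ≡ 21 (mod 79)
67^13 ≡ 1 (mod 79) ✓
So ord_79(67) = 13.

13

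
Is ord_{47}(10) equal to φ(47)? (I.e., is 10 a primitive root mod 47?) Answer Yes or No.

Yes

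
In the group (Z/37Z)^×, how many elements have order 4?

φ(37) = 37 − 1 = 36 = 2^2 · 3^2.
Since (Z/37Z)^× is cyclic of order 36, the number of elements of order d is φ(d) when d | 36 and 0 otherwise.
4 = 2^2 divides 36, and φ(4) = 2.

2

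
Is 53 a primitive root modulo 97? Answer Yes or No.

No

φ(97) = 97 − 1 = 96 = 2^5 · 3.
An element g generates (Z/97Z)^× iff g^(96/q) ≢ 1 (mod 97) for each prime q ∈ {2, 3}.
53^48 ≡ 1 (mod 97)  [q = 2: ≡ 1 ✗]
53^32 ≡ 35 (mod 97)  [q = 3: ≢ 1 ✓]
The check at q = 2 fails, so 53 generates a proper subgroup.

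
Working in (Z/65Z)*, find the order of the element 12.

4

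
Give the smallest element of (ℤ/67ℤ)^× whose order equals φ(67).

2

φ(67) = 67 − 1 = 66 = 2 · 3 · 11.
g is a primitive root iff g^(66/q) ≢ 1 (mod 67) for each prime q ∈ {2, 3, 11}.
g = 2: 2^33 ≡ 66; 2^22 ≡ 37; 2^6 ≡ 64 — none is 1, so 2 is a primitive root.
Hence the least primitive root of 67 is 2.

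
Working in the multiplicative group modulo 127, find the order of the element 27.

ord(27) | φ(127) = 127 − 1 = 126 = 2 · 3^2 · 7.
Divisors of 126: 1, 2, 3, 6, 7, 9, 14, 18, 21, 42, 63, 126.
Compute 27^d (mod 127) for the divisors d until we hit 1:
27^1 ≡ 27 (mod 127)
27^2 ≡ 94 (mod 127)
27^3 ≡ 125 (mod 127)
27^6 ≡ 4 (mod 127)
27^7 ≡ 108 (mod 127)
27^9 ≡ 119 (mod 127)
27^14 ≡ 107 (mod 127)
27^18 ≡ 64 (mod 127)
27^21 ≡ 126 (mod 127)
27^42 ≡ 1 (mod 127) ✓
Therefore the multiplicative order of 27 modulo 127 is 42.

42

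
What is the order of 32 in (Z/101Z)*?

The order of 32 must divide φ(101) = 101 − 1 = 100 = 2^2 · 5^2.
Divisors of 100: 1, 2, 4, 5, 10, 20, 25, 50, 100.
Test each divisor d:
32^1 ≡ 32 (mod 101)
32^2 ≡ 14 (mod 101)
32^4 ≡ 95 (mod 101)
32^5 ≡ 10 (mod 101)
32^10 ≡ 100 (mod 101)
32^20 ≡ 1 (mod 101) ✓
The smallest such exponent is 20, so the order of 32 is 20.

20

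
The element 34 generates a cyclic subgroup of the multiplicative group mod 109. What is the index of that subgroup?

6

ord(34) | φ(109) = 109 − 1 = 108 = 2^2 · 3^3.
Divisors of 108: 1, 2, 3, 4, 6, 9, 12, 18, 27, 36, 54, 108.
Evaluate successive powers at the divisors of 108:
34^1 ≡ 34 (mod 109)
34^2 ≡ 66 (mod 109)
34^3 ≡ 64 (mod 109)
34^4 ≡ 105 (mod 109)
34^6 ≡ 63 (mod 109)
34^9 ≡ 108 (mod 109)
34^12 ≡ 45 (mod 109)
34^18 ≡ 1 (mod 109) ✓
So ord_109(34) = 18, hence |⟨34⟩| = 18.
Index = |(Z/109Z)^×| / |⟨34⟩| = 108 / 18 = 6.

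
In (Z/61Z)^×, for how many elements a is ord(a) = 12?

φ(61) = 61 − 1 = 60 = 2^2 · 3 · 5.
Since (Z/61Z)^× is cyclic of order 60, the number of elements of order d is φ(d) when d | 60 and 0 otherwise.
12 = 2^2 · 3 divides 60, and φ(12) = 4.

4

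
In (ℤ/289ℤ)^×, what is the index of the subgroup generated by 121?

2

Since 121 ∈ (Z/289Z)^×, its order divides φ(289) = φ(17^2) = 17·(17−1) = 272 = 2^4 · 17.
Divisors of 272: 1, 2, 4, 8, 16, 17, 34, 68, 136, 272.
Evaluate successive powers at the divisors of 272:
121^1 ≡ 121 (mod 289)
121^2 ≡ 191 (mod 289)
121^4 ≡ 67 (mod 289)
121^8 ≡ 154 (mod 289)
121^16 ≡ 18 (mod 289)
121^17 ≡ 155 (mod 289)
121^34 ≡ 38 (mod 289)
121^68 ≡ 288 (mod 289)
121^136 ≡ 1 (mod 289) ✓
The order of 121 is 136, so the subgroup it generates has 136 elements.
[(Z/289Z)^× : ⟨121⟩] = 272/136 = 2.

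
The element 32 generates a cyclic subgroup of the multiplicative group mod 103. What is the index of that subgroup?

The order of 32 must divide φ(103) = 103 − 1 = 102 = 2 · 3 · 17.
Divisors of 102: 1, 2, 3, 6, 17, 34, 51, 102.
Evaluate successive powers at the divisors of 102:
32^1 ≡ 32
32^2 ≡ 97
32^3 ≡ 14
32^6 ≡ 93
32^17 ≡ 46
32^34 ≡ 56
32^51 ≡ 1
Thus |⟨32⟩| = ord(32) = 51.
[(Z/103Z)^× : ⟨32⟩] = 102/51 = 2.

2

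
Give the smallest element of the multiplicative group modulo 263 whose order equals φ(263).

5

φ(263) = 263 − 1 = 262 = 2 · 131.
Test candidates g = 2, 3, … against the prime factors q ∈ {2, 131} of φ(263): g is a generator iff g^(262/q) ≢ 1 for every such q.
g = 2: 2^131 ≡ 1 — hits 1, so not a primitive root.
g = 3: 3^131 ≡ 1 — hits 1, so not a primitive root.
g = 4: 4^131 ≡ 1 — hits 1, so not a primitive root.
g = 5: 5^131 ≡ 262; 5^2 ≡ 25 — none is 1, so 5 is a primitive root.
Hence the least primitive root of 263 is 5.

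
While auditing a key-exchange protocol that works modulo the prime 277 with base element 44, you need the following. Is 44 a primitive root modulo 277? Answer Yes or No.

φ(277) = 277 − 1 = 276 = 2^2 · 3 · 23.
It suffices to check that the order of 44 is not a proper divisor of 276: compute 44^(276/q) for q ∈ {2, 3, 23}.
44^138 ≡ 276 (mod 277)  [q = 2: ≢ 1 ✓]
44^92 ≡ 116 (mod 277)  [q = 3: ≢ 1 ✓]
44^12 ≡ 175 (mod 277)  [q = 23: ≢ 1 ✓]
All checks pass, so 44 has order 276 and is a primitive root modulo 277.

Yes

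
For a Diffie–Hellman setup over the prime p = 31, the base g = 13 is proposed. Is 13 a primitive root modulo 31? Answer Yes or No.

Yes

φ(31) = 31 − 1 = 30 = 2 · 3 · 5.
Test 13^(30/q) mod 31 for each prime factor q of 30:
13^15 ≡ 30 (mod 31)  [q = 2: ≢ 1 ✓]
13^10 ≡ 5 (mod 31)  [q = 3: ≢ 1 ✓]
13^6 ≡ 16 (mod 31)  [q = 5: ≢ 1 ✓]
None equal 1, so ord_31(13) = 30: 13 is a primitive root.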